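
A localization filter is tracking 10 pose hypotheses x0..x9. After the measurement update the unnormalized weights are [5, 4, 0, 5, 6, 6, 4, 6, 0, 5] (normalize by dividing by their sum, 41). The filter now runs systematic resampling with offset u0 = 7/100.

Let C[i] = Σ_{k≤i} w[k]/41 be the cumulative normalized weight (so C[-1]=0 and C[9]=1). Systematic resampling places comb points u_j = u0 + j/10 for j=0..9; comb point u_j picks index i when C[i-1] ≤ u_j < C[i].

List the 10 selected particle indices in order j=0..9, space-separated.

0 1 3 4 4 5 6 7 7 9

C = [5/41, 9/41, 9/41, 14/41, 20/41, 26/41, 30/41, 36/41, 36/41, 1]
j=0: u_0=7/100 ∈ [0, 5/41) → index 0
j=1: u_1=17/100 ∈ [5/41, 9/41) → index 1
j=2: u_2=27/100 ∈ [9/41, 14/41) → index 3
j=3: u_3=37/100 ∈ [14/41, 20/41) → index 4
j=4: u_4=47/100 ∈ [14/41, 20/41) → index 4
j=5: u_5=57/100 ∈ [20/41, 26/41) → index 5
j=6: u_6=67/100 ∈ [26/41, 30/41) → index 6
j=7: u_7=77/100 ∈ [30/41, 36/41) → index 7
j=8: u_8=87/100 ∈ [30/41, 36/41) → index 7
j=9: u_9=97/100 ∈ [36/41, 1) → index 9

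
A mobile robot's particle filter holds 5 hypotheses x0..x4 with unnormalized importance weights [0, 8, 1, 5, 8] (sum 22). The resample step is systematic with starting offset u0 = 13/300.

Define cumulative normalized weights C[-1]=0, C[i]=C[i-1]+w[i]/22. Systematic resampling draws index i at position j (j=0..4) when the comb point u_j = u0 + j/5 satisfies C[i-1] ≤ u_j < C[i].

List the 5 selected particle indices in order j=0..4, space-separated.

1 1 3 4 4

C = [0, 4/11, 9/22, 7/11, 1]
j=0: u_0=13/300 ∈ [0, 4/11) → index 1
j=1: u_1=73/300 ∈ [0, 4/11) → index 1
j=2: u_2=133/300 ∈ [9/22, 7/11) → index 3
j=3: u_3=193/300 ∈ [7/11, 1) → index 4
j=4: u_4=253/300 ∈ [7/11, 1) → index 4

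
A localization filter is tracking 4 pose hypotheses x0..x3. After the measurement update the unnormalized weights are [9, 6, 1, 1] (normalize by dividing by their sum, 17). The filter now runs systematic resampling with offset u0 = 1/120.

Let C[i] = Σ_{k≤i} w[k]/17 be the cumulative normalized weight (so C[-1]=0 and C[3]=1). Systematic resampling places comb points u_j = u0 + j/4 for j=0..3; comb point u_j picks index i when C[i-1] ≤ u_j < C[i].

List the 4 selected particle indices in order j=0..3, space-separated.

C = [9/17, 15/17, 16/17, 1]
j=0: u_0=1/120 ∈ [0, 9/17) → index 0
j=1: u_1=31/120 ∈ [0, 9/17) → index 0
j=2: u_2=61/120 ∈ [0, 9/17) → index 0
j=3: u_3=91/120 ∈ [9/17, 15/17) → index 1

0 0 0 1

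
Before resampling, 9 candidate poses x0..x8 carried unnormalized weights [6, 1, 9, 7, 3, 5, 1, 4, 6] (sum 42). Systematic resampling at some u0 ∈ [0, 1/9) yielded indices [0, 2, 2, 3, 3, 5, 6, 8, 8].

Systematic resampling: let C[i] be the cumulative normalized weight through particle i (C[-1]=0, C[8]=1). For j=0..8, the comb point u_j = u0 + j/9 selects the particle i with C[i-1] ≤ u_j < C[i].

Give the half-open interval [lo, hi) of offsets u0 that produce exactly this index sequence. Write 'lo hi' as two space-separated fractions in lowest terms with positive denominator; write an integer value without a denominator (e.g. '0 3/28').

C = [1/7, 1/6, 8/21, 23/42, 13/21, 31/42, 16/21, 6/7, 1]
j=0 picked index 0: u0 ∈ [0, 1/7)
j=1 picked index 2: u0 ∈ [1/18, 17/63)
j=2 picked index 2: u0 ∈ [-1/18, 10/63)
j=3 picked index 3: u0 ∈ [1/21, 3/14)
j=4 picked index 3: u0 ∈ [-4/63, 13/126)
j=5 picked index 5: u0 ∈ [4/63, 23/126)
j=6 picked index 6: u0 ∈ [1/14, 2/21)
j=7 picked index 8: u0 ∈ [5/63, 2/9)
j=8 picked index 8: u0 ∈ [-2/63, 1/9)
intersection: [5/63, 2/21)

5/63 2/21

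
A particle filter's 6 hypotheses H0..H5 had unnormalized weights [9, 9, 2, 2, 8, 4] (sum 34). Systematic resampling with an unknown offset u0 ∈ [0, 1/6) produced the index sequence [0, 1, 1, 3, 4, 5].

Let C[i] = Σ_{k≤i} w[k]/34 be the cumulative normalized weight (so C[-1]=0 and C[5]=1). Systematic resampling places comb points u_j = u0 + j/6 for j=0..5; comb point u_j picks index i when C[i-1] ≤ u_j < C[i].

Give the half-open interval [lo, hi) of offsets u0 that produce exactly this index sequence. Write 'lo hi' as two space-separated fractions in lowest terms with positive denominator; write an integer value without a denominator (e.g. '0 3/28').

C = [9/34, 9/17, 10/17, 11/17, 15/17, 1]
j=0 picked index 0: u0 ∈ [0, 9/34)
j=1 picked index 1: u0 ∈ [5/51, 37/102)
j=2 picked index 1: u0 ∈ [-7/102, 10/51)
j=3 picked index 3: u0 ∈ [3/34, 5/34)
j=4 picked index 4: u0 ∈ [-1/51, 11/51)
j=5 picked index 5: u0 ∈ [5/102, 1/6)
intersection: [5/51, 5/34)

5/51 5/34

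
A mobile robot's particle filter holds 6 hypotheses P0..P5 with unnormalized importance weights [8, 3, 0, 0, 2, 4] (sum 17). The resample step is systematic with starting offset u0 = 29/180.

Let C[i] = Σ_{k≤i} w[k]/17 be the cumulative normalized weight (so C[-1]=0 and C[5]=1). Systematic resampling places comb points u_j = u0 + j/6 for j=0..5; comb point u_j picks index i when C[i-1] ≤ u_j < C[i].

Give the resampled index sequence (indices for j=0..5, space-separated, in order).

0 0 1 4 5 5

C = [8/17, 11/17, 11/17, 11/17, 13/17, 1]
j=0: u_0=29/180 ∈ [0, 8/17) → index 0
j=1: u_1=59/180 ∈ [0, 8/17) → index 0
j=2: u_2=89/180 ∈ [8/17, 11/17) → index 1
j=3: u_3=119/180 ∈ [11/17, 13/17) → index 4
j=4: u_4=149/180 ∈ [13/17, 1) → index 5
j=5: u_5=179/180 ∈ [13/17, 1) → index 5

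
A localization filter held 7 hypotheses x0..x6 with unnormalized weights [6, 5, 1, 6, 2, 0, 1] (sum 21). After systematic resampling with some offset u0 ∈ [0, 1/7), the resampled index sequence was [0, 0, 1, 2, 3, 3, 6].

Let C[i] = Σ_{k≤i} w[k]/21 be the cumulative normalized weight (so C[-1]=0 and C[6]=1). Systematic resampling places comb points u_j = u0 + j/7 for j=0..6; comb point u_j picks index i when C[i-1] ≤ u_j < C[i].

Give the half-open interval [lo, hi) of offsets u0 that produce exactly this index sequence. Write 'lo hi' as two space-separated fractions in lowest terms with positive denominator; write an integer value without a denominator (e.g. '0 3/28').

2/21 1/7

C = [2/7, 11/21, 4/7, 6/7, 20/21, 20/21, 1]
j=0 picked index 0: u0 ∈ [0, 2/7)
j=1 picked index 0: u0 ∈ [-1/7, 1/7)
j=2 picked index 1: u0 ∈ [0, 5/21)
j=3 picked index 2: u0 ∈ [2/21, 1/7)
j=4 picked index 3: u0 ∈ [0, 2/7)
j=5 picked index 3: u0 ∈ [-1/7, 1/7)
j=6 picked index 6: u0 ∈ [2/21, 1/7)
intersection: [2/21, 1/7)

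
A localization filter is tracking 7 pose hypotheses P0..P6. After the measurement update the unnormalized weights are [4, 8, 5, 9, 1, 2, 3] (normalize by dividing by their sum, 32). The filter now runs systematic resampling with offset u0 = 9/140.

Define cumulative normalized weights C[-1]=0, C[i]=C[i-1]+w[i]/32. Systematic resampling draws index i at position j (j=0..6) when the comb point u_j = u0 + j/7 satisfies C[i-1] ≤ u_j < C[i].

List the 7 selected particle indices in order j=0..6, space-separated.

0 1 1 2 3 3 6

C = [1/8, 3/8, 17/32, 13/16, 27/32, 29/32, 1]
j=0: u_0=9/140 ∈ [0, 1/8) → index 0
j=1: u_1=29/140 ∈ [1/8, 3/8) → index 1
j=2: u_2=7/20 ∈ [1/8, 3/8) → index 1
j=3: u_3=69/140 ∈ [3/8, 17/32) → index 2
j=4: u_4=89/140 ∈ [17/32, 13/16) → index 3
j=5: u_5=109/140 ∈ [17/32, 13/16) → index 3
j=6: u_6=129/140 ∈ [29/32, 1) → index 6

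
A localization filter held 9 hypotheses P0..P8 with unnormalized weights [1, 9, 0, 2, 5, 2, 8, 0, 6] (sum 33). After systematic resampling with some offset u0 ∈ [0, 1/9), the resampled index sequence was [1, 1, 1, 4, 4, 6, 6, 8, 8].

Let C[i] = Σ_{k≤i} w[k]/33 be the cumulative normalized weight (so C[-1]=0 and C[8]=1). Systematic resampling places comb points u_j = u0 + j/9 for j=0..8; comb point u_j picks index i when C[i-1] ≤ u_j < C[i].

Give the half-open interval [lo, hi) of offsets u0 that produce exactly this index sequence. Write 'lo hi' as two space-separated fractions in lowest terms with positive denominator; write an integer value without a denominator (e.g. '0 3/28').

4/99 7/99

C = [1/33, 10/33, 10/33, 4/11, 17/33, 19/33, 9/11, 9/11, 1]
j=0 picked index 1: u0 ∈ [1/33, 10/33)
j=1 picked index 1: u0 ∈ [-8/99, 19/99)
j=2 picked index 1: u0 ∈ [-19/99, 8/99)
j=3 picked index 4: u0 ∈ [1/33, 2/11)
j=4 picked index 4: u0 ∈ [-8/99, 7/99)
j=5 picked index 6: u0 ∈ [2/99, 26/99)
j=6 picked index 6: u0 ∈ [-1/11, 5/33)
j=7 picked index 8: u0 ∈ [4/99, 2/9)
j=8 picked index 8: u0 ∈ [-7/99, 1/9)
intersection: [4/99, 7/99)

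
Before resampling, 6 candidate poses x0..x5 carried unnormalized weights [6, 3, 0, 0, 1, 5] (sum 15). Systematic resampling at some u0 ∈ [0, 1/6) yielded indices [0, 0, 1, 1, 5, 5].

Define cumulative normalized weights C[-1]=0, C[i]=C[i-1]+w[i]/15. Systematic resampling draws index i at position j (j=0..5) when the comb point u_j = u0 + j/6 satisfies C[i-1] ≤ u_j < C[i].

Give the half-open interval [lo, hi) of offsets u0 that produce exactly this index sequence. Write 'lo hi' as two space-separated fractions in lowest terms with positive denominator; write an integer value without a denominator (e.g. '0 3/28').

1/15 1/10

C = [2/5, 3/5, 3/5, 3/5, 2/3, 1]
j=0 picked index 0: u0 ∈ [0, 2/5)
j=1 picked index 0: u0 ∈ [-1/6, 7/30)
j=2 picked index 1: u0 ∈ [1/15, 4/15)
j=3 picked index 1: u0 ∈ [-1/10, 1/10)
j=4 picked index 5: u0 ∈ [0, 1/3)
j=5 picked index 5: u0 ∈ [-1/6, 1/6)
intersection: [1/15, 1/10)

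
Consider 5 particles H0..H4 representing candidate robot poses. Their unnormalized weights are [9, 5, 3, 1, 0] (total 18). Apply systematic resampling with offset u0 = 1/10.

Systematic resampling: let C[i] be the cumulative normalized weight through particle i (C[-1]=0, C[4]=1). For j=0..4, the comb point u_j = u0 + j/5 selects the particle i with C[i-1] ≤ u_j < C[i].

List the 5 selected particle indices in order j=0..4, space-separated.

0 0 1 1 2

C = [1/2, 7/9, 17/18, 1, 1]
j=0: u_0=1/10 ∈ [0, 1/2) → index 0
j=1: u_1=3/10 ∈ [0, 1/2) → index 0
j=2: u_2=1/2 ∈ [1/2, 7/9) → index 1
j=3: u_3=7/10 ∈ [1/2, 7/9) → index 1
j=4: u_4=9/10 ∈ [7/9, 17/18) → index 2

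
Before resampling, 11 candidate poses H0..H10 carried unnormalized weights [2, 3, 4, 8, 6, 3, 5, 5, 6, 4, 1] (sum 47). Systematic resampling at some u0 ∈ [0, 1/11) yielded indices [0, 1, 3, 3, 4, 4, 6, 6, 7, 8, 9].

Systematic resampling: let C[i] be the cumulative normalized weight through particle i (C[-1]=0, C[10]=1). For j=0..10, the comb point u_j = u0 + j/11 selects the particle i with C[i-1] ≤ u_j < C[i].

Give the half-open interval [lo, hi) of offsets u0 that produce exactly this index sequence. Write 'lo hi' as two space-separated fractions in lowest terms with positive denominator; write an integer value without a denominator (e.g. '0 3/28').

C = [2/47, 5/47, 9/47, 17/47, 23/47, 26/47, 31/47, 36/47, 42/47, 46/47, 1]
j=0 picked index 0: u0 ∈ [0, 2/47)
j=1 picked index 1: u0 ∈ [-25/517, 8/517)
j=2 picked index 3: u0 ∈ [5/517, 93/517)
j=3 picked index 3: u0 ∈ [-42/517, 46/517)
j=4 picked index 4: u0 ∈ [-1/517, 65/517)
j=5 picked index 4: u0 ∈ [-48/517, 18/517)
j=6 picked index 6: u0 ∈ [4/517, 59/517)
j=7 picked index 6: u0 ∈ [-43/517, 12/517)
j=8 picked index 7: u0 ∈ [-35/517, 20/517)
j=9 picked index 8: u0 ∈ [-27/517, 39/517)
j=10 picked index 9: u0 ∈ [-8/517, 36/517)
intersection: [5/517, 8/517)

5/517 8/517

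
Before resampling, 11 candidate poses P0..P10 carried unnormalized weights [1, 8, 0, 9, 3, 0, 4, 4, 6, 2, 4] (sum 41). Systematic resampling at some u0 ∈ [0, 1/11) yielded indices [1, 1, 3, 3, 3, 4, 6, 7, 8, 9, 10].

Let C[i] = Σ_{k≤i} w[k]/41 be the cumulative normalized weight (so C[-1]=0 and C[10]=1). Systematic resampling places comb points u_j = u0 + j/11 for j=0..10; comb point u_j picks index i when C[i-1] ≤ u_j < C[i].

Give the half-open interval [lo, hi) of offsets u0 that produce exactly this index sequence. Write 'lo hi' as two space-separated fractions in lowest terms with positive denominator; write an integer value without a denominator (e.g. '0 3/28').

17/451 26/451

C = [1/41, 9/41, 9/41, 18/41, 21/41, 21/41, 25/41, 29/41, 35/41, 37/41, 1]
j=0 picked index 1: u0 ∈ [1/41, 9/41)
j=1 picked index 1: u0 ∈ [-30/451, 58/451)
j=2 picked index 3: u0 ∈ [17/451, 116/451)
j=3 picked index 3: u0 ∈ [-24/451, 75/451)
j=4 picked index 3: u0 ∈ [-65/451, 34/451)
j=5 picked index 4: u0 ∈ [-7/451, 26/451)
j=6 picked index 6: u0 ∈ [-15/451, 29/451)
j=7 picked index 7: u0 ∈ [-12/451, 32/451)
j=8 picked index 8: u0 ∈ [-9/451, 57/451)
j=9 picked index 9: u0 ∈ [16/451, 38/451)
j=10 picked index 10: u0 ∈ [-3/451, 1/11)
intersection: [17/451, 26/451)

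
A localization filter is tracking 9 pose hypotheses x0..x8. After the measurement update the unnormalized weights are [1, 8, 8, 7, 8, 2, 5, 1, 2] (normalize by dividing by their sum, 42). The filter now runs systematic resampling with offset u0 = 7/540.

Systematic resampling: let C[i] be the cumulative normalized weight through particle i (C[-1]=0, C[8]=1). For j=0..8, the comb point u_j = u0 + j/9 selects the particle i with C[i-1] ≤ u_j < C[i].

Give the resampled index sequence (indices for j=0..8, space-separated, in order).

C = [1/42, 3/14, 17/42, 4/7, 16/21, 17/21, 13/14, 20/21, 1]
j=0: u_0=7/540 ∈ [0, 1/42) → index 0
j=1: u_1=67/540 ∈ [1/42, 3/14) → index 1
j=2: u_2=127/540 ∈ [3/14, 17/42) → index 2
j=3: u_3=187/540 ∈ [3/14, 17/42) → index 2
j=4: u_4=247/540 ∈ [17/42, 4/7) → index 3
j=5: u_5=307/540 ∈ [17/42, 4/7) → index 3
j=6: u_6=367/540 ∈ [4/7, 16/21) → index 4
j=7: u_7=427/540 ∈ [16/21, 17/21) → index 5
j=8: u_8=487/540 ∈ [17/21, 13/14) → index 6

0 1 2 2 3 3 4 5 6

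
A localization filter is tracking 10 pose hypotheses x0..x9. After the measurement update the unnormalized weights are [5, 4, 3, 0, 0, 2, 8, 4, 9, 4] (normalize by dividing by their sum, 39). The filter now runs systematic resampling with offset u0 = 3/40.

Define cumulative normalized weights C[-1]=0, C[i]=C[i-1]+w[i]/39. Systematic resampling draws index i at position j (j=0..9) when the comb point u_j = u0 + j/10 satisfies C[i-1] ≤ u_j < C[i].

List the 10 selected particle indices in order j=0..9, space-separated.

0 1 2 6 6 7 8 8 8 9

C = [5/39, 3/13, 4/13, 4/13, 4/13, 14/39, 22/39, 2/3, 35/39, 1]
j=0: u_0=3/40 ∈ [0, 5/39) → index 0
j=1: u_1=7/40 ∈ [5/39, 3/13) → index 1
j=2: u_2=11/40 ∈ [3/13, 4/13) → index 2
j=3: u_3=3/8 ∈ [14/39, 22/39) → index 6
j=4: u_4=19/40 ∈ [14/39, 22/39) → index 6
j=5: u_5=23/40 ∈ [22/39, 2/3) → index 7
j=6: u_6=27/40 ∈ [2/3, 35/39) → index 8
j=7: u_7=31/40 ∈ [2/3, 35/39) → index 8
j=8: u_8=7/8 ∈ [2/3, 35/39) → index 8
j=9: u_9=39/40 ∈ [35/39, 1) → index 9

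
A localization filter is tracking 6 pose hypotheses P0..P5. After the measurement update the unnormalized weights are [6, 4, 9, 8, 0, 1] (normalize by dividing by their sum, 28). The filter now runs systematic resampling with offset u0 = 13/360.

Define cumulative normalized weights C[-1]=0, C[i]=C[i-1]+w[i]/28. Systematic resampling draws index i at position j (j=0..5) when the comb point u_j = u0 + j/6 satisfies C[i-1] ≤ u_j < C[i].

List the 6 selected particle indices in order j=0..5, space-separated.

C = [3/14, 5/14, 19/28, 27/28, 27/28, 1]
j=0: u_0=13/360 ∈ [0, 3/14) → index 0
j=1: u_1=73/360 ∈ [0, 3/14) → index 0
j=2: u_2=133/360 ∈ [5/14, 19/28) → index 2
j=3: u_3=193/360 ∈ [5/14, 19/28) → index 2
j=4: u_4=253/360 ∈ [19/28, 27/28) → index 3
j=5: u_5=313/360 ∈ [19/28, 27/28) → index 3

0 0 2 2 3 3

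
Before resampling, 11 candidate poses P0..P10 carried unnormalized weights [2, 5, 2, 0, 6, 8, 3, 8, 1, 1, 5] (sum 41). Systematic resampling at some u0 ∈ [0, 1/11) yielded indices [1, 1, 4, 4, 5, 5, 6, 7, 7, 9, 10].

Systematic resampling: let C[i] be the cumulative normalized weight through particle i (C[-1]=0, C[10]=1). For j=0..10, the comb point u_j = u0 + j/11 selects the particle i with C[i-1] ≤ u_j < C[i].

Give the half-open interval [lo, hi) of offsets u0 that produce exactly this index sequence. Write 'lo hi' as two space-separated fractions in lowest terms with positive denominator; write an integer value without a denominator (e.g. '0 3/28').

2/41 27/451

C = [2/41, 7/41, 9/41, 9/41, 15/41, 23/41, 26/41, 34/41, 35/41, 36/41, 1]
j=0 picked index 1: u0 ∈ [2/41, 7/41)
j=1 picked index 1: u0 ∈ [-19/451, 36/451)
j=2 picked index 4: u0 ∈ [17/451, 83/451)
j=3 picked index 4: u0 ∈ [-24/451, 42/451)
j=4 picked index 5: u0 ∈ [1/451, 89/451)
j=5 picked index 5: u0 ∈ [-40/451, 48/451)
j=6 picked index 6: u0 ∈ [7/451, 40/451)
j=7 picked index 7: u0 ∈ [-1/451, 87/451)
j=8 picked index 7: u0 ∈ [-42/451, 46/451)
j=9 picked index 9: u0 ∈ [16/451, 27/451)
j=10 picked index 10: u0 ∈ [-14/451, 1/11)
intersection: [2/41, 27/451)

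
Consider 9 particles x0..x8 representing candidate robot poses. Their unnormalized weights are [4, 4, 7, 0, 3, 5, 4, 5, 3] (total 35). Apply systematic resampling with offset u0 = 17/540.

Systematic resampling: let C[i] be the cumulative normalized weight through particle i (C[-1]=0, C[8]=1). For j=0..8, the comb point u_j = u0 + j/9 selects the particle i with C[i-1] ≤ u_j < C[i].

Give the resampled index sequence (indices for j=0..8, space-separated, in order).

C = [4/35, 8/35, 3/7, 3/7, 18/35, 23/35, 27/35, 32/35, 1]
j=0: u_0=17/540 ∈ [0, 4/35) → index 0
j=1: u_1=77/540 ∈ [4/35, 8/35) → index 1
j=2: u_2=137/540 ∈ [8/35, 3/7) → index 2
j=3: u_3=197/540 ∈ [8/35, 3/7) → index 2
j=4: u_4=257/540 ∈ [3/7, 18/35) → index 4
j=5: u_5=317/540 ∈ [18/35, 23/35) → index 5
j=6: u_6=377/540 ∈ [23/35, 27/35) → index 6
j=7: u_7=437/540 ∈ [27/35, 32/35) → index 7
j=8: u_8=497/540 ∈ [32/35, 1) → index 8

0 1 2 2 4 5 6 7 8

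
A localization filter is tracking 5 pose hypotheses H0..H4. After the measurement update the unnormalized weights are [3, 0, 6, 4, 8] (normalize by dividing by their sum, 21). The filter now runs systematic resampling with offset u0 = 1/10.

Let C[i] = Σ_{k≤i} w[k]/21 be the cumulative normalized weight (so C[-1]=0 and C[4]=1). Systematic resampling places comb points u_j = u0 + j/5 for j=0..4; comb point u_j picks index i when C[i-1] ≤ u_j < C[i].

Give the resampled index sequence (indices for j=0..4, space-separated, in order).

C = [1/7, 1/7, 3/7, 13/21, 1]
j=0: u_0=1/10 ∈ [0, 1/7) → index 0
j=1: u_1=3/10 ∈ [1/7, 3/7) → index 2
j=2: u_2=1/2 ∈ [3/7, 13/21) → index 3
j=3: u_3=7/10 ∈ [13/21, 1) → index 4
j=4: u_4=9/10 ∈ [13/21, 1) → index 4

0 2 3 4 4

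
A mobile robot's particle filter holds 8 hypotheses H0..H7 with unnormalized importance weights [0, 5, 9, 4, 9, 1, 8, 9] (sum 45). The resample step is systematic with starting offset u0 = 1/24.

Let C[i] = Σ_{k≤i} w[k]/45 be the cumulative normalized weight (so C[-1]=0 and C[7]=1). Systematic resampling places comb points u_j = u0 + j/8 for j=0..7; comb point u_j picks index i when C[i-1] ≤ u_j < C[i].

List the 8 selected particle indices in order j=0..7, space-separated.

1 2 2 4 4 6 6 7

C = [0, 1/9, 14/45, 2/5, 3/5, 28/45, 4/5, 1]
j=0: u_0=1/24 ∈ [0, 1/9) → index 1
j=1: u_1=1/6 ∈ [1/9, 14/45) → index 2
j=2: u_2=7/24 ∈ [1/9, 14/45) → index 2
j=3: u_3=5/12 ∈ [2/5, 3/5) → index 4
j=4: u_4=13/24 ∈ [2/5, 3/5) → index 4
j=5: u_5=2/3 ∈ [28/45, 4/5) → index 6
j=6: u_6=19/24 ∈ [28/45, 4/5) → index 6
j=7: u_7=11/12 ∈ [4/5, 1) → index 7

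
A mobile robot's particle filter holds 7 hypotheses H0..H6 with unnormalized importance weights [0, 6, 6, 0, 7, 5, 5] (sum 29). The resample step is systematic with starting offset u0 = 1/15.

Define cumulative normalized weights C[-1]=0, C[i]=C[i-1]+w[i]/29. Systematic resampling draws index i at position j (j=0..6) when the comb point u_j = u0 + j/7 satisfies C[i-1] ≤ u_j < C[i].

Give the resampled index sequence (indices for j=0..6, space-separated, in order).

C = [0, 6/29, 12/29, 12/29, 19/29, 24/29, 1]
j=0: u_0=1/15 ∈ [0, 6/29) → index 1
j=1: u_1=22/105 ∈ [6/29, 12/29) → index 2
j=2: u_2=37/105 ∈ [6/29, 12/29) → index 2
j=3: u_3=52/105 ∈ [12/29, 19/29) → index 4
j=4: u_4=67/105 ∈ [12/29, 19/29) → index 4
j=5: u_5=82/105 ∈ [19/29, 24/29) → index 5
j=6: u_6=97/105 ∈ [24/29, 1) → index 6

1 2 2 4 4 5 6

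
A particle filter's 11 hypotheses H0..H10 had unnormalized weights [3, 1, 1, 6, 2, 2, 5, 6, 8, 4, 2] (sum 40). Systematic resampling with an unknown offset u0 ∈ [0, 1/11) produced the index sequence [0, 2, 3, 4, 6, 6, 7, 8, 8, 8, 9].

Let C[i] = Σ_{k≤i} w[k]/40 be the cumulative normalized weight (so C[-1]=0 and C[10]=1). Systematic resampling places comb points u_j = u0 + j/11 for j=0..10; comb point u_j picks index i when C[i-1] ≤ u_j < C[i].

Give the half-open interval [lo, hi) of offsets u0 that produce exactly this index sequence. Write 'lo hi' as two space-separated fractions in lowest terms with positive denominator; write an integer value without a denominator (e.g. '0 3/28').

3/220 7/220

C = [3/40, 1/10, 1/8, 11/40, 13/40, 3/8, 1/2, 13/20, 17/20, 19/20, 1]
j=0 picked index 0: u0 ∈ [0, 3/40)
j=1 picked index 2: u0 ∈ [1/110, 3/88)
j=2 picked index 3: u0 ∈ [-5/88, 41/440)
j=3 picked index 4: u0 ∈ [1/440, 23/440)
j=4 picked index 6: u0 ∈ [1/88, 3/22)
j=5 picked index 6: u0 ∈ [-7/88, 1/22)
j=6 picked index 7: u0 ∈ [-1/22, 23/220)
j=7 picked index 8: u0 ∈ [3/220, 47/220)
j=8 picked index 8: u0 ∈ [-17/220, 27/220)
j=9 picked index 8: u0 ∈ [-37/220, 7/220)
j=10 picked index 9: u0 ∈ [-13/220, 9/220)
intersection: [3/220, 7/220)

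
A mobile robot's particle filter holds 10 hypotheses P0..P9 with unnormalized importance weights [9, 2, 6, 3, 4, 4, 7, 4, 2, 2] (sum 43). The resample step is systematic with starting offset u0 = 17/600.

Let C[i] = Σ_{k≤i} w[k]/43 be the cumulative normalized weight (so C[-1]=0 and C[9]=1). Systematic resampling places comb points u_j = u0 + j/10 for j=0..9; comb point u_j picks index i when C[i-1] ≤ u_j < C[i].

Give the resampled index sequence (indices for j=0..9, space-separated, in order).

C = [9/43, 11/43, 17/43, 20/43, 24/43, 28/43, 35/43, 39/43, 41/43, 1]
j=0: u_0=17/600 ∈ [0, 9/43) → index 0
j=1: u_1=77/600 ∈ [0, 9/43) → index 0
j=2: u_2=137/600 ∈ [9/43, 11/43) → index 1
j=3: u_3=197/600 ∈ [11/43, 17/43) → index 2
j=4: u_4=257/600 ∈ [17/43, 20/43) → index 3
j=5: u_5=317/600 ∈ [20/43, 24/43) → index 4
j=6: u_6=377/600 ∈ [24/43, 28/43) → index 5
j=7: u_7=437/600 ∈ [28/43, 35/43) → index 6
j=8: u_8=497/600 ∈ [35/43, 39/43) → index 7
j=9: u_9=557/600 ∈ [39/43, 41/43) → index 8

0 0 1 2 3 4 5 6 7 8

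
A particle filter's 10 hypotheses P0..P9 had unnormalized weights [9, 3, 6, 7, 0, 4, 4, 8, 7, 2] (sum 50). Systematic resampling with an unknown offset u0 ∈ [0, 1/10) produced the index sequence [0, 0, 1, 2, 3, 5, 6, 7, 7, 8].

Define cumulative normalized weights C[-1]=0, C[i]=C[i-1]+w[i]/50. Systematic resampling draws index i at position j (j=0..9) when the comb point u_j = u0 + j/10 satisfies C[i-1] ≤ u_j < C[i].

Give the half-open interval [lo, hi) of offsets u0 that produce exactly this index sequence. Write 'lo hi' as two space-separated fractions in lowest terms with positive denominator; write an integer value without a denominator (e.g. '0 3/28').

C = [9/50, 6/25, 9/25, 1/2, 1/2, 29/50, 33/50, 41/50, 24/25, 1]
j=0 picked index 0: u0 ∈ [0, 9/50)
j=1 picked index 0: u0 ∈ [-1/10, 2/25)
j=2 picked index 1: u0 ∈ [-1/50, 1/25)
j=3 picked index 2: u0 ∈ [-3/50, 3/50)
j=4 picked index 3: u0 ∈ [-1/25, 1/10)
j=5 picked index 5: u0 ∈ [0, 2/25)
j=6 picked index 6: u0 ∈ [-1/50, 3/50)
j=7 picked index 7: u0 ∈ [-1/25, 3/25)
j=8 picked index 7: u0 ∈ [-7/50, 1/50)
j=9 picked index 8: u0 ∈ [-2/25, 3/50)
intersection: [0, 1/50)

0 1/50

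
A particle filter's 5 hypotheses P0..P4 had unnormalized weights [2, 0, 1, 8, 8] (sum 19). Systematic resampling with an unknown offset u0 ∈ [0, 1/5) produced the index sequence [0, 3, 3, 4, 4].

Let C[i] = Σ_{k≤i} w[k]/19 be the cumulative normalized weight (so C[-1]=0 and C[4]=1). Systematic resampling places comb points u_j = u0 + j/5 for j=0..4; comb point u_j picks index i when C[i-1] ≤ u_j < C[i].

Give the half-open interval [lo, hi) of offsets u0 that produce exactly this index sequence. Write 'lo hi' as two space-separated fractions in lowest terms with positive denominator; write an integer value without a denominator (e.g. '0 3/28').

C = [2/19, 2/19, 3/19, 11/19, 1]
j=0 picked index 0: u0 ∈ [0, 2/19)
j=1 picked index 3: u0 ∈ [-4/95, 36/95)
j=2 picked index 3: u0 ∈ [-23/95, 17/95)
j=3 picked index 4: u0 ∈ [-2/95, 2/5)
j=4 picked index 4: u0 ∈ [-21/95, 1/5)
intersection: [0, 2/19)

0 2/19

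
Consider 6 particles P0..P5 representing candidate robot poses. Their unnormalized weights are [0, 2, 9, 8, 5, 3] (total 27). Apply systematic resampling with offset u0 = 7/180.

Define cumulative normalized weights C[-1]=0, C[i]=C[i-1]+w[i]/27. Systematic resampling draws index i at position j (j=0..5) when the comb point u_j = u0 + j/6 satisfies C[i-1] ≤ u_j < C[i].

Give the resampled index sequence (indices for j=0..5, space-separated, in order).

1 2 2 3 4 4

C = [0, 2/27, 11/27, 19/27, 8/9, 1]
j=0: u_0=7/180 ∈ [0, 2/27) → index 1
j=1: u_1=37/180 ∈ [2/27, 11/27) → index 2
j=2: u_2=67/180 ∈ [2/27, 11/27) → index 2
j=3: u_3=97/180 ∈ [11/27, 19/27) → index 3
j=4: u_4=127/180 ∈ [19/27, 8/9) → index 4
j=5: u_5=157/180 ∈ [19/27, 8/9) → index 4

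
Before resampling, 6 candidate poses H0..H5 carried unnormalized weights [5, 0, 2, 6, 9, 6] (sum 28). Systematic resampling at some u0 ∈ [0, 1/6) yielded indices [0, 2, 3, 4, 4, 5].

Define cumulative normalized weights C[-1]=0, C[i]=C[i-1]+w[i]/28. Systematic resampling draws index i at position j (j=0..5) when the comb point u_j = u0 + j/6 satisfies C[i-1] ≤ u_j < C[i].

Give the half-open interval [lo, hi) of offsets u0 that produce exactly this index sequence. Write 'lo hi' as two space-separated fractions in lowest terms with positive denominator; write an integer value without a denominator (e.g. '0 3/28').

C = [5/28, 5/28, 1/4, 13/28, 11/14, 1]
j=0 picked index 0: u0 ∈ [0, 5/28)
j=1 picked index 2: u0 ∈ [1/84, 1/12)
j=2 picked index 3: u0 ∈ [-1/12, 11/84)
j=3 picked index 4: u0 ∈ [-1/28, 2/7)
j=4 picked index 4: u0 ∈ [-17/84, 5/42)
j=5 picked index 5: u0 ∈ [-1/21, 1/6)
intersection: [1/84, 1/12)

1/84 1/12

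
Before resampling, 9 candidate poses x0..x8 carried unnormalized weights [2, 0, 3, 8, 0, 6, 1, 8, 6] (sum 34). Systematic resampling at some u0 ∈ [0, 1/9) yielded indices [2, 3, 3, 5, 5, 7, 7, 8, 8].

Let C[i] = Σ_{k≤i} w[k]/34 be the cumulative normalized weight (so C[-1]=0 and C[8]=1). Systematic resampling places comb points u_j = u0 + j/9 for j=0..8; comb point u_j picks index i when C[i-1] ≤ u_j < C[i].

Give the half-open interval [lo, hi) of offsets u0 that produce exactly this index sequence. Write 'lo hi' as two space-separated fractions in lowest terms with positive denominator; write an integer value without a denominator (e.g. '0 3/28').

C = [1/17, 1/17, 5/34, 13/34, 13/34, 19/34, 10/17, 14/17, 1]
j=0 picked index 2: u0 ∈ [1/17, 5/34)
j=1 picked index 3: u0 ∈ [11/306, 83/306)
j=2 picked index 3: u0 ∈ [-23/306, 49/306)
j=3 picked index 5: u0 ∈ [5/102, 23/102)
j=4 picked index 5: u0 ∈ [-19/306, 35/306)
j=5 picked index 7: u0 ∈ [5/153, 41/153)
j=6 picked index 7: u0 ∈ [-4/51, 8/51)
j=7 picked index 8: u0 ∈ [7/153, 2/9)
j=8 picked index 8: u0 ∈ [-10/153, 1/9)
intersection: [1/17, 1/9)

1/17 1/9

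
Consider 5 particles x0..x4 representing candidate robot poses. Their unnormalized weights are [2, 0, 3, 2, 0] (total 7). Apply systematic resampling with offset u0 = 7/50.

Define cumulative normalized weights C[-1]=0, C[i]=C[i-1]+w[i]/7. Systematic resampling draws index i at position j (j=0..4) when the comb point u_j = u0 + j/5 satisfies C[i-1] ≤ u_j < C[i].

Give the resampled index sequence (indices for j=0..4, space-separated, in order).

C = [2/7, 2/7, 5/7, 1, 1]
j=0: u_0=7/50 ∈ [0, 2/7) → index 0
j=1: u_1=17/50 ∈ [2/7, 5/7) → index 2
j=2: u_2=27/50 ∈ [2/7, 5/7) → index 2
j=3: u_3=37/50 ∈ [5/7, 1) → index 3
j=4: u_4=47/50 ∈ [5/7, 1) → index 3

0 2 2 3 3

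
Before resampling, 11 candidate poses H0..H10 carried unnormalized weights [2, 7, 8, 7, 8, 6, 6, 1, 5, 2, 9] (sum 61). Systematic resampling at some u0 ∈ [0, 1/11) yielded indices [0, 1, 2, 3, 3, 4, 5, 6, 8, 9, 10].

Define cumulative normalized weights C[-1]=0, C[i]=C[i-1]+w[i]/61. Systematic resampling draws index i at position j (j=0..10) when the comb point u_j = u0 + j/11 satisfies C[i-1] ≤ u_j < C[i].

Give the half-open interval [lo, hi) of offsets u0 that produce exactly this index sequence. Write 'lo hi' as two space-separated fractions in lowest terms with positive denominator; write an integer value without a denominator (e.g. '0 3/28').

C = [2/61, 9/61, 17/61, 24/61, 32/61, 38/61, 44/61, 45/61, 50/61, 52/61, 1]
j=0 picked index 0: u0 ∈ [0, 2/61)
j=1 picked index 1: u0 ∈ [-39/671, 38/671)
j=2 picked index 2: u0 ∈ [-23/671, 65/671)
j=3 picked index 3: u0 ∈ [4/671, 81/671)
j=4 picked index 3: u0 ∈ [-57/671, 20/671)
j=5 picked index 4: u0 ∈ [-41/671, 47/671)
j=6 picked index 5: u0 ∈ [-14/671, 52/671)
j=7 picked index 6: u0 ∈ [-9/671, 57/671)
j=8 picked index 8: u0 ∈ [7/671, 62/671)
j=9 picked index 9: u0 ∈ [1/671, 23/671)
j=10 picked index 10: u0 ∈ [-38/671, 1/11)
intersection: [7/671, 20/671)

7/671 20/671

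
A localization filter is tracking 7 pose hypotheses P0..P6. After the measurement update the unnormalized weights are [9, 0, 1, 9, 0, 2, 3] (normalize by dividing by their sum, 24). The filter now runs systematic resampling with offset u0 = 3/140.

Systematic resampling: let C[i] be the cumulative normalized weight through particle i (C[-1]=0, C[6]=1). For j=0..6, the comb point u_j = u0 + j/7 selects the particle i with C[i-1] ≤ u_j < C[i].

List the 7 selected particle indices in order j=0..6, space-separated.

C = [3/8, 3/8, 5/12, 19/24, 19/24, 7/8, 1]
j=0: u_0=3/140 ∈ [0, 3/8) → index 0
j=1: u_1=23/140 ∈ [0, 3/8) → index 0
j=2: u_2=43/140 ∈ [0, 3/8) → index 0
j=3: u_3=9/20 ∈ [5/12, 19/24) → index 3
j=4: u_4=83/140 ∈ [5/12, 19/24) → index 3
j=5: u_5=103/140 ∈ [5/12, 19/24) → index 3
j=6: u_6=123/140 ∈ [7/8, 1) → index 6

0 0 0 3 3 3 6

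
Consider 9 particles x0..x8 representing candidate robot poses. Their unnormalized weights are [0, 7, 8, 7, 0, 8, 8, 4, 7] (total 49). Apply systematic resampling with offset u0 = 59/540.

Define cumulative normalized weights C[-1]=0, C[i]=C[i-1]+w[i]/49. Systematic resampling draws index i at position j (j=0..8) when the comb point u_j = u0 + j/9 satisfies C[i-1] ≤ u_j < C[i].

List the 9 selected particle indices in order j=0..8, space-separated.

C = [0, 1/7, 15/49, 22/49, 22/49, 30/49, 38/49, 6/7, 1]
j=0: u_0=59/540 ∈ [0, 1/7) → index 1
j=1: u_1=119/540 ∈ [1/7, 15/49) → index 2
j=2: u_2=179/540 ∈ [15/49, 22/49) → index 3
j=3: u_3=239/540 ∈ [15/49, 22/49) → index 3
j=4: u_4=299/540 ∈ [22/49, 30/49) → index 5
j=5: u_5=359/540 ∈ [30/49, 38/49) → index 6
j=6: u_6=419/540 ∈ [38/49, 6/7) → index 7
j=7: u_7=479/540 ∈ [6/7, 1) → index 8
j=8: u_8=539/540 ∈ [6/7, 1) → index 8

1 2 3 3 5 6 7 8 8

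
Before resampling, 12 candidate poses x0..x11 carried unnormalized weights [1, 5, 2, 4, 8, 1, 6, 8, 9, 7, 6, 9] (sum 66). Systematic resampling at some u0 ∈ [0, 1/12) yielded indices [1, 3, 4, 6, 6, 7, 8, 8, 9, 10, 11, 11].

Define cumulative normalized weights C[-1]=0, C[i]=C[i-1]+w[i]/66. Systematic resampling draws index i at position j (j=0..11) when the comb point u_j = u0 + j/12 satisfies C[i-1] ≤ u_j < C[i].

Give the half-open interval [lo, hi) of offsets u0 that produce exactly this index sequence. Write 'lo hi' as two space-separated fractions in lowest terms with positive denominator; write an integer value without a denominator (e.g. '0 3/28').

3/44 5/66

C = [1/66, 1/11, 4/33, 2/11, 10/33, 7/22, 9/22, 35/66, 2/3, 17/22, 19/22, 1]
j=0 picked index 1: u0 ∈ [1/66, 1/11)
j=1 picked index 3: u0 ∈ [5/132, 13/132)
j=2 picked index 4: u0 ∈ [1/66, 3/22)
j=3 picked index 6: u0 ∈ [3/44, 7/44)
j=4 picked index 6: u0 ∈ [-1/66, 5/66)
j=5 picked index 7: u0 ∈ [-1/132, 5/44)
j=6 picked index 8: u0 ∈ [1/33, 1/6)
j=7 picked index 8: u0 ∈ [-7/132, 1/12)
j=8 picked index 9: u0 ∈ [0, 7/66)
j=9 picked index 10: u0 ∈ [1/44, 5/44)
j=10 picked index 11: u0 ∈ [1/33, 1/6)
j=11 picked index 11: u0 ∈ [-7/132, 1/12)
intersection: [3/44, 5/66)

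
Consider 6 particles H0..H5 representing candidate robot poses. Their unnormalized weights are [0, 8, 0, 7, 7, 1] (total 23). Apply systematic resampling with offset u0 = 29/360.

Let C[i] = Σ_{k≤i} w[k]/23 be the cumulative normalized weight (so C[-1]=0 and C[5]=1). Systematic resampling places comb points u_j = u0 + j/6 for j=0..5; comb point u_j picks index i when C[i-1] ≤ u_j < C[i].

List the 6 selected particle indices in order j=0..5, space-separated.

C = [0, 8/23, 8/23, 15/23, 22/23, 1]
j=0: u_0=29/360 ∈ [0, 8/23) → index 1
j=1: u_1=89/360 ∈ [0, 8/23) → index 1
j=2: u_2=149/360 ∈ [8/23, 15/23) → index 3
j=3: u_3=209/360 ∈ [8/23, 15/23) → index 3
j=4: u_4=269/360 ∈ [15/23, 22/23) → index 4
j=5: u_5=329/360 ∈ [15/23, 22/23) → index 4

1 1 3 3 4 4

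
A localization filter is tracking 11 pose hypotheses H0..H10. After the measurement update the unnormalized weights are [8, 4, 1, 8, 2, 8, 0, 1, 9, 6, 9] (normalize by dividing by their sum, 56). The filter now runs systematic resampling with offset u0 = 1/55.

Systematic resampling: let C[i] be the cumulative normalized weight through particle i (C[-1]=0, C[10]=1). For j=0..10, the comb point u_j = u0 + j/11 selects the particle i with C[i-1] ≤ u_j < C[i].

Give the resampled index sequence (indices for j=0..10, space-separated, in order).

0 0 1 3 4 5 7 8 9 9 10

C = [1/7, 3/14, 13/56, 3/8, 23/56, 31/56, 31/56, 4/7, 41/56, 47/56, 1]
j=0: u_0=1/55 ∈ [0, 1/7) → index 0
j=1: u_1=6/55 ∈ [0, 1/7) → index 0
j=2: u_2=1/5 ∈ [1/7, 3/14) → index 1
j=3: u_3=16/55 ∈ [13/56, 3/8) → index 3
j=4: u_4=21/55 ∈ [3/8, 23/56) → index 4
j=5: u_5=26/55 ∈ [23/56, 31/56) → index 5
j=6: u_6=31/55 ∈ [31/56, 4/7) → index 7
j=7: u_7=36/55 ∈ [4/7, 41/56) → index 8
j=8: u_8=41/55 ∈ [41/56, 47/56) → index 9
j=9: u_9=46/55 ∈ [41/56, 47/56) → index 9
j=10: u_10=51/55 ∈ [47/56, 1) → index 10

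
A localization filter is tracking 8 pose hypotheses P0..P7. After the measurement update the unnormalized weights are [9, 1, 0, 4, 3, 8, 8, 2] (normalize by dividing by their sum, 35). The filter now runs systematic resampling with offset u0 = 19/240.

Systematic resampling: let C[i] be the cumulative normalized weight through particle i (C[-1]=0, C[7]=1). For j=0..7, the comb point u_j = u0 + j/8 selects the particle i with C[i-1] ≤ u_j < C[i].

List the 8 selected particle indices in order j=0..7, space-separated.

0 0 3 4 5 5 6 7

C = [9/35, 2/7, 2/7, 2/5, 17/35, 5/7, 33/35, 1]
j=0: u_0=19/240 ∈ [0, 9/35) → index 0
j=1: u_1=49/240 ∈ [0, 9/35) → index 0
j=2: u_2=79/240 ∈ [2/7, 2/5) → index 3
j=3: u_3=109/240 ∈ [2/5, 17/35) → index 4
j=4: u_4=139/240 ∈ [17/35, 5/7) → index 5
j=5: u_5=169/240 ∈ [17/35, 5/7) → index 5
j=6: u_6=199/240 ∈ [5/7, 33/35) → index 6
j=7: u_7=229/240 ∈ [33/35, 1) → index 7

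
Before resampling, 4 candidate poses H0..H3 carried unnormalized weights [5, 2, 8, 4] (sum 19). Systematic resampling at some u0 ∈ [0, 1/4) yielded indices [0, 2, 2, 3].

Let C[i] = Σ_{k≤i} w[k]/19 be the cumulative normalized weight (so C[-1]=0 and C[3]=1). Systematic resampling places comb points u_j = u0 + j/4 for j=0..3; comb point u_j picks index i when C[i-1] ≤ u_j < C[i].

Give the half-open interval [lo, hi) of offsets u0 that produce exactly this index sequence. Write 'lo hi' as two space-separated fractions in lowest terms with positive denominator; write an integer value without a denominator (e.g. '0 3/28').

C = [5/19, 7/19, 15/19, 1]
j=0 picked index 0: u0 ∈ [0, 5/19)
j=1 picked index 2: u0 ∈ [9/76, 41/76)
j=2 picked index 2: u0 ∈ [-5/38, 11/38)
j=3 picked index 3: u0 ∈ [3/76, 1/4)
intersection: [9/76, 1/4)

9/76 1/4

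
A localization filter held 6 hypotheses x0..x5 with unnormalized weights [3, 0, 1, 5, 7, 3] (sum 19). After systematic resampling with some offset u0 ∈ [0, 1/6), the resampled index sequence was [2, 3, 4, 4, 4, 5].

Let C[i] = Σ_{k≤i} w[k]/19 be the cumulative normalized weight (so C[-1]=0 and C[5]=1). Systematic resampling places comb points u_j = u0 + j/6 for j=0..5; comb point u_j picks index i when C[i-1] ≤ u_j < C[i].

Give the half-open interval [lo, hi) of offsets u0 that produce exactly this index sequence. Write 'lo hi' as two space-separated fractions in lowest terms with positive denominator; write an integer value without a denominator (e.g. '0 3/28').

3/19 1/6

C = [3/19, 3/19, 4/19, 9/19, 16/19, 1]
j=0 picked index 2: u0 ∈ [3/19, 4/19)
j=1 picked index 3: u0 ∈ [5/114, 35/114)
j=2 picked index 4: u0 ∈ [8/57, 29/57)
j=3 picked index 4: u0 ∈ [-1/38, 13/38)
j=4 picked index 4: u0 ∈ [-11/57, 10/57)
j=5 picked index 5: u0 ∈ [1/114, 1/6)
intersection: [3/19, 1/6)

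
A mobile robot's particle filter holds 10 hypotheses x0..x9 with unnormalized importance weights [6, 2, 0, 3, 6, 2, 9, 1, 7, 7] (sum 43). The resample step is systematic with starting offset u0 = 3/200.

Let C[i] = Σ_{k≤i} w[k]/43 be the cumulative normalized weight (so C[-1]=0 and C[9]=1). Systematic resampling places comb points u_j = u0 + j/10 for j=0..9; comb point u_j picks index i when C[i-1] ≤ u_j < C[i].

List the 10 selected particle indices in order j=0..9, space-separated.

C = [6/43, 8/43, 8/43, 11/43, 17/43, 19/43, 28/43, 29/43, 36/43, 1]
j=0: u_0=3/200 ∈ [0, 6/43) → index 0
j=1: u_1=23/200 ∈ [0, 6/43) → index 0
j=2: u_2=43/200 ∈ [8/43, 11/43) → index 3
j=3: u_3=63/200 ∈ [11/43, 17/43) → index 4
j=4: u_4=83/200 ∈ [17/43, 19/43) → index 5
j=5: u_5=103/200 ∈ [19/43, 28/43) → index 6
j=6: u_6=123/200 ∈ [19/43, 28/43) → index 6
j=7: u_7=143/200 ∈ [29/43, 36/43) → index 8
j=8: u_8=163/200 ∈ [29/43, 36/43) → index 8
j=9: u_9=183/200 ∈ [36/43, 1) → index 9

0 0 3 4 5 6 6 8 8 9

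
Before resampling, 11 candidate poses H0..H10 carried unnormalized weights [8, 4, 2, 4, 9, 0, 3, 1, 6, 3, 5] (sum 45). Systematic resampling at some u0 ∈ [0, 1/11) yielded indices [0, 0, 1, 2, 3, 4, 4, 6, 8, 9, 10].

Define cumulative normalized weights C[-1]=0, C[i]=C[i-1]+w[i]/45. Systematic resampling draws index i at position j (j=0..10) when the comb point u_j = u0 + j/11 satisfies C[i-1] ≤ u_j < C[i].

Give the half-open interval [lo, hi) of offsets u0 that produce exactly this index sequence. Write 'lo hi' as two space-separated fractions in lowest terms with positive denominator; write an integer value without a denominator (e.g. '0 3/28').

C = [8/45, 4/15, 14/45, 2/5, 3/5, 3/5, 2/3, 31/45, 37/45, 8/9, 1]
j=0 picked index 0: u0 ∈ [0, 8/45)
j=1 picked index 0: u0 ∈ [-1/11, 43/495)
j=2 picked index 1: u0 ∈ [-2/495, 14/165)
j=3 picked index 2: u0 ∈ [-1/165, 19/495)
j=4 picked index 3: u0 ∈ [-26/495, 2/55)
j=5 picked index 4: u0 ∈ [-3/55, 8/55)
j=6 picked index 4: u0 ∈ [-8/55, 3/55)
j=7 picked index 6: u0 ∈ [-2/55, 1/33)
j=8 picked index 8: u0 ∈ [-19/495, 47/495)
j=9 picked index 9: u0 ∈ [2/495, 7/99)
j=10 picked index 10: u0 ∈ [-2/99, 1/11)
intersection: [2/495, 1/33)

2/495 1/33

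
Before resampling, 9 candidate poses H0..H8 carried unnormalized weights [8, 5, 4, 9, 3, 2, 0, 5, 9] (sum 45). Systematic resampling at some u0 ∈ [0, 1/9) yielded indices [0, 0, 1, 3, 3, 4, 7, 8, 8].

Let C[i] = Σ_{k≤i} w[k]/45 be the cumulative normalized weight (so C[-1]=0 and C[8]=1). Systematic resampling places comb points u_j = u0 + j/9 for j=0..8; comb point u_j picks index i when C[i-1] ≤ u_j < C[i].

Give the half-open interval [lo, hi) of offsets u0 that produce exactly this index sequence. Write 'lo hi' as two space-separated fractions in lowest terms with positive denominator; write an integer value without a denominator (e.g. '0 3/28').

2/45 1/15

C = [8/45, 13/45, 17/45, 26/45, 29/45, 31/45, 31/45, 4/5, 1]
j=0 picked index 0: u0 ∈ [0, 8/45)
j=1 picked index 0: u0 ∈ [-1/9, 1/15)
j=2 picked index 1: u0 ∈ [-2/45, 1/15)
j=3 picked index 3: u0 ∈ [2/45, 11/45)
j=4 picked index 3: u0 ∈ [-1/15, 2/15)
j=5 picked index 4: u0 ∈ [1/45, 4/45)
j=6 picked index 7: u0 ∈ [1/45, 2/15)
j=7 picked index 8: u0 ∈ [1/45, 2/9)
j=8 picked index 8: u0 ∈ [-4/45, 1/9)
intersection: [2/45, 1/15)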